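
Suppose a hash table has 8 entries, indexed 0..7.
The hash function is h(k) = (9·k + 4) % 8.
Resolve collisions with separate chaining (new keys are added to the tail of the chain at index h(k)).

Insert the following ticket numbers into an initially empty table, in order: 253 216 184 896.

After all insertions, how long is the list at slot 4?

253 -> bucket 1
216 -> bucket 4
184 -> bucket 4 (collision)
896 -> bucket 4 (collision)
Final buckets:
0: -
1: 253
2: -
3: -
4: 216 -> 184 -> 896
5: -
6: -
7: -

3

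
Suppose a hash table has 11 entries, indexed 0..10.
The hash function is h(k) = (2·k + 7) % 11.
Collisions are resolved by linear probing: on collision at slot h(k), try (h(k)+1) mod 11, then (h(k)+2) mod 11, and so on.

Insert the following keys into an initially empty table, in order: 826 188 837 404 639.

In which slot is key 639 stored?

2

826 hashes to 9; slot 9 is free -> place at 9.
188 hashes to 9; 9 taken -> place at 10.
837 hashes to 9; 9,10 taken -> place at 0.
404 hashes to 1; slot 1 is free -> place at 1.
639 hashes to 9; 9,10,0,1 taken -> place at 2.
Table: [837, 404, 639, ∅, ∅, ∅, ∅, ∅, ∅, 826, 188]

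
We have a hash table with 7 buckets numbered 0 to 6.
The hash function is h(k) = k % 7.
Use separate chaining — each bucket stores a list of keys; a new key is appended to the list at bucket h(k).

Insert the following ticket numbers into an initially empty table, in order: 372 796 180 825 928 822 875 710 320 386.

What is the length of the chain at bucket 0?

372 -> bucket 1
796 -> bucket 5
180 -> bucket 5 (collision)
825 -> bucket 6
928 -> bucket 4
822 -> bucket 3
875 -> bucket 0
710 -> bucket 3 (collision)
320 -> bucket 5 (collision)
386 -> bucket 1 (collision)
Final buckets:
0: 875
1: 372 -> 386
2: ∅
3: 822 -> 710
4: 928
5: 796 -> 180 -> 320
6: 825

1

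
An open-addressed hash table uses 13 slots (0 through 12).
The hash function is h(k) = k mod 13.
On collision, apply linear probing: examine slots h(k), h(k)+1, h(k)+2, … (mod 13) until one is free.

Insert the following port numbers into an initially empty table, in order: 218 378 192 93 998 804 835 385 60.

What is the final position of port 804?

0

218 hashes to 10; slot 10 is free => place at 10.
378 hashes to 1; slot 1 is free => place at 1.
192 hashes to 10; 10 taken => place at 11.
93 hashes to 2; slot 2 is free => place at 2.
998 hashes to 10; 10,11 taken => place at 12.
804 hashes to 11; 11,12 taken => place at 0.
835 hashes to 3; slot 3 is free => place at 3.
385 hashes to 8; slot 8 is free => place at 8.
60 hashes to 8; 8 taken => place at 9.
Table: [804, 378, 93, 835, ∅, ∅, ∅, ∅, 385, 60, 218, 192, 998]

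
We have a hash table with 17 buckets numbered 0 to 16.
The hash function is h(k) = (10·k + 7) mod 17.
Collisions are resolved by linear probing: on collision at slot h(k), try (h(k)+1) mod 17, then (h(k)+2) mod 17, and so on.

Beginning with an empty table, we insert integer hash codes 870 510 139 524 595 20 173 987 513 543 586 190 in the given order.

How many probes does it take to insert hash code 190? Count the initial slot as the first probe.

8

Insert 870: h=3, slot 3 empty → index 3.
Insert 510: h=7, slot 7 empty → index 7.
Insert 139: h=3, slot 3 occupied → index 4.
Insert 524: h=11, slot 11 empty → index 11.
Insert 595: h=7, slot 7 occupied → index 8.
Insert 20: h=3, slots 3,4 occupied → index 5.
Insert 173: h=3, slots 3,4,5 occupied → index 6.
Insert 987: h=0, slot 0 empty → index 0.
Insert 513: h=3, slots 3,4,5,6,7,8 occupied → index 9.
Insert 543: h=14, slot 14 empty → index 14.
Insert 586: h=2, slot 2 empty → index 2.
Insert 190: h=3, slots 3,4,5,6,7,8,9 occupied → index 10.
Table: [987, ∅, 586, 870, 139, 20, 173, 510, 595, 513, 190, 524, ∅, ∅, 543, ∅, ∅]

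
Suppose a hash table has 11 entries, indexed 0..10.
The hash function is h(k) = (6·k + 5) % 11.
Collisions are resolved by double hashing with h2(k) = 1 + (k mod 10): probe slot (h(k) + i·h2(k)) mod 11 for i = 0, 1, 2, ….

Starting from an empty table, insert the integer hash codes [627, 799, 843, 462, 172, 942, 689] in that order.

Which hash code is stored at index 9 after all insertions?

942

627: h=5 → slot 5
799: h=3 → slot 3
843: h=3, h2=4, probe 3,7 → slot 7
462: h=5, h2=3, probe 5,8 → slot 8
172: h=3, h2=3, probe 3,6 → slot 6
942: h=3, h2=3, probe 3,6,9 → slot 9
689: h=3, h2=10, probe 3,2 → slot 2
Table: [—, —, 689, 799, —, 627, 172, 843, 462, 942, —]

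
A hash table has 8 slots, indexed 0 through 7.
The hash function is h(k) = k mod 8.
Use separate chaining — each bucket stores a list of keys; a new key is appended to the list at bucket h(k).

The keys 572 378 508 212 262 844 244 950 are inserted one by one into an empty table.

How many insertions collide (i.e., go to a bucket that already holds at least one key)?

5

572 → bucket 4
378 → bucket 2
508 → bucket 4 (collision)
212 → bucket 4 (collision)
262 → bucket 6
844 → bucket 4 (collision)
244 → bucket 4 (collision)
950 → bucket 6 (collision)
Final buckets:
0: _
1: _
2: 378
3: _
4: 572 -> 508 -> 212 -> 844 -> 244
5: _
6: 262 -> 950
7: _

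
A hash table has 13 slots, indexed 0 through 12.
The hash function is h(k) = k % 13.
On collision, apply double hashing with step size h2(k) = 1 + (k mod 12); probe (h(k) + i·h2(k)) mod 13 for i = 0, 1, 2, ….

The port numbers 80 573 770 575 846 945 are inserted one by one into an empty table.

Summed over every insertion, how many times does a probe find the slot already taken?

4

Insert 80: h=2, slot 2 empty → index 2.
Insert 573: h=1, slot 1 empty → index 1.
Insert 770: h=3, slot 3 empty → index 3.
Insert 575: h=3, h2=12, slots 3,2,1 occupied → index 0.
Insert 846: h=1, h2=7, slot 1 occupied → index 8.
Insert 945: h=9, slot 9 empty → index 9.
Table: [575, 573, 80, 770, ., ., ., ., 846, 945, ., ., .]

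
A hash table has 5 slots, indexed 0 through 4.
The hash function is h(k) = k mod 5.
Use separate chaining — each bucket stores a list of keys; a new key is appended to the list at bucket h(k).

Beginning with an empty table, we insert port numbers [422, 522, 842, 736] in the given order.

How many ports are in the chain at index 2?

422 → bucket 2
522 → bucket 2 (collision)
842 → bucket 2 (collision)
736 → bucket 1
Final buckets:
0: .
1: 736
2: 422 -> 522 -> 842
3: .
4: .

3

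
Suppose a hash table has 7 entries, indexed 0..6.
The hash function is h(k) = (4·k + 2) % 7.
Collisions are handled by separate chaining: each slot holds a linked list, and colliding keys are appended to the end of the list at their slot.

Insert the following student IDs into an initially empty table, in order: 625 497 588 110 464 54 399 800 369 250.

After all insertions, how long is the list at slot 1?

625 → bucket 3
497 → bucket 2
588 → bucket 2 (collision)
110 → bucket 1
464 → bucket 3 (collision)
54 → bucket 1 (collision)
399 → bucket 2 (collision)
800 → bucket 3 (collision)
369 → bucket 1 (collision)
250 → bucket 1 (collision)
Final buckets:
0: .
1: 110 -> 54 -> 369 -> 250
2: 497 -> 588 -> 399
3: 625 -> 464 -> 800
4: .
5: .
6: .

4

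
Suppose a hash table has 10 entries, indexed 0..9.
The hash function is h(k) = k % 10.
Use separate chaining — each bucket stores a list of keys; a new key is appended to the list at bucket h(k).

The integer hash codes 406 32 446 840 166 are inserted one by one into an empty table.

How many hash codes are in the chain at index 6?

Insert 406: h=6, bucket 6 empty → new chain.
Insert 32: h=2, bucket 2 empty → new chain.
Insert 446: h=6, bucket 6 nonempty → append to chain.
Insert 840: h=0, bucket 0 empty → new chain.
Insert 166: h=6, bucket 6 nonempty → append to chain.
Final buckets:
0: 840
1: —
2: 32
3: —
4: —
5: —
6: 406 -> 446 -> 166
7: —
8: —
9: —

3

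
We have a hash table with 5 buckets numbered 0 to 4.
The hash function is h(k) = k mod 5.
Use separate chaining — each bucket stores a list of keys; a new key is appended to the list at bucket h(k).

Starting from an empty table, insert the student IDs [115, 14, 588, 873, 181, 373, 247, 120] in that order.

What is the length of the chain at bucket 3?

3

Insert 115: h=0, bucket 0 empty -> new chain.
Insert 14: h=4, bucket 4 empty -> new chain.
Insert 588: h=3, bucket 3 empty -> new chain.
Insert 873: h=3, bucket 3 nonempty -> append to chain.
Insert 181: h=1, bucket 1 empty -> new chain.
Insert 373: h=3, bucket 3 nonempty -> append to chain.
Insert 247: h=2, bucket 2 empty -> new chain.
Insert 120: h=0, bucket 0 nonempty -> append to chain.
Final buckets:
0: 115 -> 120
1: 181
2: 247
3: 588 -> 873 -> 373
4: 14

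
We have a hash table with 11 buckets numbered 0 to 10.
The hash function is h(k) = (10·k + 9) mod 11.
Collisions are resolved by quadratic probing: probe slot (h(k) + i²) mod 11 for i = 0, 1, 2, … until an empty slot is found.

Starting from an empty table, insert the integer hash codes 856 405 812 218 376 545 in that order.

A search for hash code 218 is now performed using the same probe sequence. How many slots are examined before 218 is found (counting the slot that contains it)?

4

856 hashes to 0; slot 0 is free -> place at 0.
405 hashes to 0; 0 taken -> place at 1.
812 hashes to 0; 0,1 taken -> place at 4.
218 hashes to 0; 0,1,4 taken -> place at 9.
376 hashes to 7; slot 7 is free -> place at 7.
545 hashes to 3; slot 3 is free -> place at 3.
Table: [856, 405, -, 545, 812, -, -, 376, -, 218, -]
Lookup 218: h=0, probe 0,1,4,9 → found at 9.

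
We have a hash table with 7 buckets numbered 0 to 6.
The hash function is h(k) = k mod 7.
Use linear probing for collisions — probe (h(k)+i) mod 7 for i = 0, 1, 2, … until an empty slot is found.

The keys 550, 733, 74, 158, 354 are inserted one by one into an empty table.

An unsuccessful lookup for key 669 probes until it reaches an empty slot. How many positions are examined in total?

6

550 hashes to 4; slot 4 is free → place at 4.
733 hashes to 5; slot 5 is free → place at 5.
74 hashes to 4; 4,5 taken → place at 6.
158 hashes to 4; 4,5,6 taken → place at 0.
354 hashes to 4; 4,5,6,0 taken → place at 1.
Table: [158, 354, —, —, 550, 733, 74]
Lookup 669: h=4, probe 4,5,6,0,1,2 → slot 2 empty, not found.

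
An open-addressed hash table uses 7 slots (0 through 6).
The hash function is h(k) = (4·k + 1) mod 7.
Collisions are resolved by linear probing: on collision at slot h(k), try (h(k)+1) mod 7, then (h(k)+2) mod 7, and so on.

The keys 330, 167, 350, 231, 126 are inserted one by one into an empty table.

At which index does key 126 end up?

330: h=5 → slot 5
167: h=4 → slot 4
350: h=1 → slot 1
231: h=1, probe 1,2 → slot 2
126: h=1, probe 1,2,3 → slot 3
Table: [-, 350, 231, 126, 167, 330, -]

3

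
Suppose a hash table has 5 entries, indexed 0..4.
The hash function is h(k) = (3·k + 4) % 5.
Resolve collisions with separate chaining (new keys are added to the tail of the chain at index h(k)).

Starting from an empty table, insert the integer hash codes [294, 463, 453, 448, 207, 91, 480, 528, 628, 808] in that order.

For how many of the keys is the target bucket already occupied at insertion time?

5

294 -> bucket 1
463 -> bucket 3
453 -> bucket 3 (collision)
448 -> bucket 3 (collision)
207 -> bucket 0
91 -> bucket 2
480 -> bucket 4
528 -> bucket 3 (collision)
628 -> bucket 3 (collision)
808 -> bucket 3 (collision)
Final buckets:
0: 207
1: 294
2: 91
3: 463 -> 453 -> 448 -> 528 -> 628 -> 808
4: 480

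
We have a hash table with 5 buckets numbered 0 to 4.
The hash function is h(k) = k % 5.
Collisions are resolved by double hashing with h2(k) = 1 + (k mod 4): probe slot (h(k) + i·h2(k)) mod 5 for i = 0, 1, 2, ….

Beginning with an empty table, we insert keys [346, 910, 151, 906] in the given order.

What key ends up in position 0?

346 hashes to 1; slot 1 is free -> place at 1.
910 hashes to 0; slot 0 is free -> place at 0.
151 hashes to 1, h2=4; 1,0 taken -> place at 4.
906 hashes to 1, h2=3; 1,4 taken -> place at 2.
Table: [910, 346, 906, -, 151]

910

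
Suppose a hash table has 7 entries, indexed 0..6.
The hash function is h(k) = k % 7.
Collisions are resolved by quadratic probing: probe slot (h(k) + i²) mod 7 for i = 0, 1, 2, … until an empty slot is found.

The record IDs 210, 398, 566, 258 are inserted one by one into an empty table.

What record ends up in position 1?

210 hashes to 0; slot 0 is free => place at 0.
398 hashes to 6; slot 6 is free => place at 6.
566 hashes to 6; 6,0 taken => place at 3.
258 hashes to 6; 6,0,3 taken => place at 1.
Table: [210, 258, —, 566, —, —, 398]

258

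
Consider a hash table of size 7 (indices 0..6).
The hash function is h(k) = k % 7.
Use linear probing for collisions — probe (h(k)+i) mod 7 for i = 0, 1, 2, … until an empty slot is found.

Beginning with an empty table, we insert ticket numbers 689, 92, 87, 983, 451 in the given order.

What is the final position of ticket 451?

6

689 hashes to 3; slot 3 is free -> place at 3.
92 hashes to 1; slot 1 is free -> place at 1.
87 hashes to 3; 3 taken -> place at 4.
983 hashes to 3; 3,4 taken -> place at 5.
451 hashes to 3; 3,4,5 taken -> place at 6.
Table: [_, 92, _, 689, 87, 983, 451]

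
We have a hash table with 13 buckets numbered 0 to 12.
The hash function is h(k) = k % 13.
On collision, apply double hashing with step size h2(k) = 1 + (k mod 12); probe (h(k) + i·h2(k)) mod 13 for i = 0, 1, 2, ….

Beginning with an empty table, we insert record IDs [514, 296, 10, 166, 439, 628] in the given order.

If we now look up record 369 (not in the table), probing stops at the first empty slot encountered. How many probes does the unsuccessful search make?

514: h=7 -> slot 7
296: h=10 -> slot 10
10: h=10, h2=11, probe 10,8 -> slot 8
166: h=10, h2=11, probe 10,8,6 -> slot 6
439: h=10, h2=8, probe 10,5 -> slot 5
628: h=4 -> slot 4
Table: [_, _, _, _, 628, 439, 166, 514, 10, _, 296, _, _]
Lookup 369: h=5, h2=10, probe 5,2 → slot 2 empty, not found.

2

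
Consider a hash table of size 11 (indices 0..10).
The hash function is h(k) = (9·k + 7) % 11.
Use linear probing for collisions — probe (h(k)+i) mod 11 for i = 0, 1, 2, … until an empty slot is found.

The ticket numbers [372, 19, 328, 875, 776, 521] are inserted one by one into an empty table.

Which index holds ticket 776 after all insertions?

372 hashes to 0; slot 0 is free → place at 0.
19 hashes to 2; slot 2 is free → place at 2.
328 hashes to 0; 0 taken → place at 1.
875 hashes to 6; slot 6 is free → place at 6.
776 hashes to 6; 6 taken → place at 7.
521 hashes to 10; slot 10 is free → place at 10.
Table: [372, 328, 19, —, —, —, 875, 776, —, —, 521]

7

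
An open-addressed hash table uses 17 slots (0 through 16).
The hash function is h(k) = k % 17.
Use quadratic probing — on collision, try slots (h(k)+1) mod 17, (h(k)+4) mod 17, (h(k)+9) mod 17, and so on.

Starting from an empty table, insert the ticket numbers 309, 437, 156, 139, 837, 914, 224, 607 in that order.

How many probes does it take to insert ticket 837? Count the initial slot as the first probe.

2

309 hashes to 3; slot 3 is free => place at 3.
437 hashes to 12; slot 12 is free => place at 12.
156 hashes to 3; 3 taken => place at 4.
139 hashes to 3; 3,4 taken => place at 7.
837 hashes to 4; 4 taken => place at 5.
914 hashes to 13; slot 13 is free => place at 13.
224 hashes to 3; 3,4,7,12 taken => place at 2.
607 hashes to 12; 12,13 taken => place at 16.
Table: [_, _, 224, 309, 156, 837, _, 139, _, _, _, _, 437, 914, _, _, 607]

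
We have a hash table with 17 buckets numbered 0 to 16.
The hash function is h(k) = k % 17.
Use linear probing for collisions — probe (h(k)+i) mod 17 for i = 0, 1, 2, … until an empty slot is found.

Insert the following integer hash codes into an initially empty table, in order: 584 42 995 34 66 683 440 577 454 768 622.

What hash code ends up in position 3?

683

Insert 584: h=6, slot 6 empty -> index 6.
Insert 42: h=8, slot 8 empty -> index 8.
Insert 995: h=9, slot 9 empty -> index 9.
Insert 34: h=0, slot 0 empty -> index 0.
Insert 66: h=15, slot 15 empty -> index 15.
Insert 683: h=3, slot 3 empty -> index 3.
Insert 440: h=15, slot 15 occupied -> index 16.
Insert 577: h=16, slots 16,0 occupied -> index 1.
Insert 454: h=12, slot 12 empty -> index 12.
Insert 768: h=3, slot 3 occupied -> index 4.
Insert 622: h=10, slot 10 empty -> index 10.
Table: [34, 577, ∅, 683, 768, ∅, 584, ∅, 42, 995, 622, ∅, 454, ∅, ∅, 66, 440]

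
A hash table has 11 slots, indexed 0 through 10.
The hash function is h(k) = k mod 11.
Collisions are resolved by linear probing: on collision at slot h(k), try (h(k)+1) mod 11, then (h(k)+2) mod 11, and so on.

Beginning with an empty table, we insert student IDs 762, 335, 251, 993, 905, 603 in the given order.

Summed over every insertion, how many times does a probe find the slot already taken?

762 hashes to 3; slot 3 is free -> place at 3.
335 hashes to 5; slot 5 is free -> place at 5.
251 hashes to 9; slot 9 is free -> place at 9.
993 hashes to 3; 3 taken -> place at 4.
905 hashes to 3; 3,4,5 taken -> place at 6.
603 hashes to 9; 9 taken -> place at 10.
Table: [_, _, _, 762, 993, 335, 905, _, _, 251, 603]

5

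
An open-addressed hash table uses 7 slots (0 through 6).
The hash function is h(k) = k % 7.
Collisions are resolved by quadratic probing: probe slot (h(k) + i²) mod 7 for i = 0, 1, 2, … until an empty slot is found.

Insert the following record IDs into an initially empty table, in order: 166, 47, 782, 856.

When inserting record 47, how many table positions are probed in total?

166 hashes to 5; slot 5 is free → place at 5.
47 hashes to 5; 5 taken → place at 6.
782 hashes to 5; 5,6 taken → place at 2.
856 hashes to 2; 2 taken → place at 3.
Table: [—, —, 782, 856, —, 166, 47]

2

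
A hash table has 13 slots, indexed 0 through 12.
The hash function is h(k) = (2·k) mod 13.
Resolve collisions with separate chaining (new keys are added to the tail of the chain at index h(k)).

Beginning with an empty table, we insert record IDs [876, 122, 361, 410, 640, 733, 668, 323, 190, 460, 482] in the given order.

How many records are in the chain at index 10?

5

876 → bucket 10
122 → bucket 10 (collision)
361 → bucket 7
410 → bucket 1
640 → bucket 6
733 → bucket 10 (collision)
668 → bucket 10 (collision)
323 → bucket 9
190 → bucket 3
460 → bucket 10 (collision)
482 → bucket 2
Final buckets:
0: .
1: 410
2: 482
3: 190
4: .
5: .
6: 640
7: 361
8: .
9: 323
10: 876 -> 122 -> 733 -> 668 -> 460
11: .
12: .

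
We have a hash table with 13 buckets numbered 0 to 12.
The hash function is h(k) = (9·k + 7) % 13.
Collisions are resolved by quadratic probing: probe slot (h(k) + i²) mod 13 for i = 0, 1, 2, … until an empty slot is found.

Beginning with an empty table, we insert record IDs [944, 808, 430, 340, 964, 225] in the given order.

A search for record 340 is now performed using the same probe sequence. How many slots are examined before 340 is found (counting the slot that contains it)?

944 hashes to 1; slot 1 is free => place at 1.
808 hashes to 12; slot 12 is free => place at 12.
430 hashes to 3; slot 3 is free => place at 3.
340 hashes to 12; 12 taken => place at 0.
964 hashes to 12; 12,0,3 taken => place at 8.
225 hashes to 4; slot 4 is free => place at 4.
Table: [340, 944, ., 430, 225, ., ., ., 964, ., ., ., 808]
Lookup 340: h=12, probe 12,0 → found at 0.

2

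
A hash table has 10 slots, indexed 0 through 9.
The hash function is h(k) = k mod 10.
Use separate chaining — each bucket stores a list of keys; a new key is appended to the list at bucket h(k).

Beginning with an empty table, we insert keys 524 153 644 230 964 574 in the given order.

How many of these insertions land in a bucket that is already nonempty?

524 -> bucket 4
153 -> bucket 3
644 -> bucket 4 (collision)
230 -> bucket 0
964 -> bucket 4 (collision)
574 -> bucket 4 (collision)
Final buckets:
0: 230
1: .
2: .
3: 153
4: 524 -> 644 -> 964 -> 574
5: .
6: .
7: .
8: .
9: .

3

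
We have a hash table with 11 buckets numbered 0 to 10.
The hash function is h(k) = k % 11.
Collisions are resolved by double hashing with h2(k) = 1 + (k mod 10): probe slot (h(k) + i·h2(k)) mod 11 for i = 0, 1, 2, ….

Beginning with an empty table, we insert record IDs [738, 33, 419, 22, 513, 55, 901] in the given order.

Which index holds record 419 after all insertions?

Insert 738: h=1, slot 1 empty => index 1.
Insert 33: h=0, slot 0 empty => index 0.
Insert 419: h=1, h2=10, slots 1,0 occupied => index 10.
Insert 22: h=0, h2=3, slot 0 occupied => index 3.
Insert 513: h=7, slot 7 empty => index 7.
Insert 55: h=0, h2=6, slot 0 occupied => index 6.
Insert 901: h=10, h2=2, slots 10,1,3 occupied => index 5.
Table: [33, 738, ., 22, ., 901, 55, 513, ., ., 419]

10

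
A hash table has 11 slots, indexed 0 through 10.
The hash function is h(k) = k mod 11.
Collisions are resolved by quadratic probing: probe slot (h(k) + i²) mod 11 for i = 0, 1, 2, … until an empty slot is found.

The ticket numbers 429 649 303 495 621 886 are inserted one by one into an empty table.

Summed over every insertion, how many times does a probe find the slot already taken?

4

429: h=0 -> slot 0
649: h=0, probe 0,1 -> slot 1
303: h=6 -> slot 6
495: h=0, probe 0,1,4 -> slot 4
621: h=5 -> slot 5
886: h=6, probe 6,7 -> slot 7
Table: [429, 649, ., ., 495, 621, 303, 886, ., ., .]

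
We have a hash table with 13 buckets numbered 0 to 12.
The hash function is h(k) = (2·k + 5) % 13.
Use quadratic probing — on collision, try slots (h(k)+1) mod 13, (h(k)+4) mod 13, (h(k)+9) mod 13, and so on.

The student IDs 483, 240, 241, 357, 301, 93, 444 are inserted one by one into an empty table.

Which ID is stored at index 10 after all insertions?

301

483 hashes to 9; slot 9 is free => place at 9.
240 hashes to 4; slot 4 is free => place at 4.
241 hashes to 6; slot 6 is free => place at 6.
357 hashes to 4; 4 taken => place at 5.
301 hashes to 9; 9 taken => place at 10.
93 hashes to 9; 9,10 taken => place at 0.
444 hashes to 9; 9,10,0,5 taken => place at 12.
Table: [93, ∅, ∅, ∅, 240, 357, 241, ∅, ∅, 483, 301, ∅, 444]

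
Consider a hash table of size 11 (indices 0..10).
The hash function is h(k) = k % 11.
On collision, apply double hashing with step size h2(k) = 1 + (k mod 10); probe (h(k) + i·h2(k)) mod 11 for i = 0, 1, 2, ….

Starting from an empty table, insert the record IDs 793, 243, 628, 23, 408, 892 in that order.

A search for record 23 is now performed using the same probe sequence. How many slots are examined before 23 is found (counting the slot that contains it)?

3

Insert 793: h=1, slot 1 empty -> index 1.
Insert 243: h=1, h2=4, slot 1 occupied -> index 5.
Insert 628: h=1, h2=9, slot 1 occupied -> index 10.
Insert 23: h=1, h2=4, slots 1,5 occupied -> index 9.
Insert 408: h=1, h2=9, slots 1,10 occupied -> index 8.
Insert 892: h=1, h2=3, slot 1 occupied -> index 4.
Table: [∅, 793, ∅, ∅, 892, 243, ∅, ∅, 408, 23, 628]
Lookup 23: h=1, h2=4, probe 1,5,9 → found at 9.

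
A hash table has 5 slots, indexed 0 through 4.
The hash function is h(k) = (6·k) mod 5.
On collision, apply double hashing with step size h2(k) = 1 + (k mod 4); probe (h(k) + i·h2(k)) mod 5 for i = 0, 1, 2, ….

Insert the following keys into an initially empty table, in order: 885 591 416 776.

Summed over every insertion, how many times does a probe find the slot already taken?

3

Insert 885: h=0, slot 0 empty => index 0.
Insert 591: h=1, slot 1 empty => index 1.
Insert 416: h=1, h2=1, slot 1 occupied => index 2.
Insert 776: h=1, h2=1, slots 1,2 occupied => index 3.
Table: [885, 591, 416, 776, _]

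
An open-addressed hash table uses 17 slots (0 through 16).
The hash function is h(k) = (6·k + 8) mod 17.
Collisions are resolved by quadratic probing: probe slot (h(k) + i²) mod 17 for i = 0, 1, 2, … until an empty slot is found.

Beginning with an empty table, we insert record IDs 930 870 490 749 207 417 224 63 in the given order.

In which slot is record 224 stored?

930: h=12 → slot 12
870: h=9 → slot 9
490: h=7 → slot 7
749: h=14 → slot 14
207: h=9, probe 9,10 → slot 10
417: h=11 → slot 11
224: h=9, probe 9,10,13 → slot 13
63: h=12, probe 12,13,16 → slot 16
Table: [., ., ., ., ., ., ., 490, ., 870, 207, 417, 930, 224, 749, ., 63]

13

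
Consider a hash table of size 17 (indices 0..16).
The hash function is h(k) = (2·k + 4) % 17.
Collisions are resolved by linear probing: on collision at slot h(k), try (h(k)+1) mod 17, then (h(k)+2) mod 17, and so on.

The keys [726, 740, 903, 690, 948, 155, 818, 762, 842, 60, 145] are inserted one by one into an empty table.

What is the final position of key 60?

12

726: h=11 => slot 11
740: h=5 => slot 5
903: h=8 => slot 8
690: h=7 => slot 7
948: h=13 => slot 13
155: h=8, probe 8,9 => slot 9
818: h=8, probe 8,9,10 => slot 10
762: h=15 => slot 15
842: h=5, probe 5,6 => slot 6
60: h=5, probe 5,6,7,8,9,10,11,12 => slot 12
145: h=5, probe 5,6,7,8,9,10,11,12,13,14 => slot 14
Table: [—, —, —, —, —, 740, 842, 690, 903, 155, 818, 726, 60, 948, 145, 762, —]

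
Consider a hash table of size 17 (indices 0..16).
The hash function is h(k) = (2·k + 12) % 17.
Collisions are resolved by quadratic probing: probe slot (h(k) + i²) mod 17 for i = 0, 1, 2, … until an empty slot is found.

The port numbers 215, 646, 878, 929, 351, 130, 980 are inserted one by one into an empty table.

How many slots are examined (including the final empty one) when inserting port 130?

215: h=0 → slot 0
646: h=12 → slot 12
878: h=0, probe 0,1 → slot 1
929: h=0, probe 0,1,4 → slot 4
351: h=0, probe 0,1,4,9 → slot 9
130: h=0, probe 0,1,4,9,16 → slot 16
980: h=0, probe 0,1,4,9,16,8 → slot 8
Table: [215, 878, _, _, 929, _, _, _, 980, 351, _, _, 646, _, _, _, 130]

5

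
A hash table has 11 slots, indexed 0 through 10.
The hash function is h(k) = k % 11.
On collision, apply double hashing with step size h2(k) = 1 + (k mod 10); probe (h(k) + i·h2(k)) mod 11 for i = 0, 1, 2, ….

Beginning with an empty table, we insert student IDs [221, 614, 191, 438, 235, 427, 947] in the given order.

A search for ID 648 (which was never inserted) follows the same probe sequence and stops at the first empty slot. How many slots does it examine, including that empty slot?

221 hashes to 1; slot 1 is free => place at 1.
614 hashes to 9; slot 9 is free => place at 9.
191 hashes to 4; slot 4 is free => place at 4.
438 hashes to 9, h2=9; 9 taken => place at 7.
235 hashes to 4, h2=6; 4 taken => place at 10.
427 hashes to 9, h2=8; 9 taken => place at 6.
947 hashes to 1, h2=8; 1,9,6 taken => place at 3.
Table: [—, 221, —, 947, 191, —, 427, 438, —, 614, 235]
Lookup 648: h=10, h2=9, probe 10,8 → slot 8 empty, not found.

2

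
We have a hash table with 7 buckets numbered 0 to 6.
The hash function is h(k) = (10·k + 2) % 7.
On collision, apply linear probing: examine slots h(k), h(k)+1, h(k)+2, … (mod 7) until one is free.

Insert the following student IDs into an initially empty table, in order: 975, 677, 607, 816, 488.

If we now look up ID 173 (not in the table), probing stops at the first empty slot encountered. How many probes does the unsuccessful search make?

4

975: h=1 => slot 1
677: h=3 => slot 3
607: h=3, probe 3,4 => slot 4
816: h=0 => slot 0
488: h=3, probe 3,4,5 => slot 5
Table: [816, 975, —, 677, 607, 488, —]
Lookup 173: h=3, probe 3,4,5,6 → slot 6 empty, not found.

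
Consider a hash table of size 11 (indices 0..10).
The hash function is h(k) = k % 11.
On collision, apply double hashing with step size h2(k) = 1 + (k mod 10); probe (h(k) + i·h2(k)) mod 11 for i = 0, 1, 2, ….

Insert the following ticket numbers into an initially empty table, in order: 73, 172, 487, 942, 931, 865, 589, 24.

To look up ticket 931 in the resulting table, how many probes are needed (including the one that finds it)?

2

73 hashes to 7; slot 7 is free => place at 7.
172 hashes to 7, h2=3; 7 taken => place at 10.
487 hashes to 3; slot 3 is free => place at 3.
942 hashes to 7, h2=3; 7,10 taken => place at 2.
931 hashes to 7, h2=2; 7 taken => place at 9.
865 hashes to 7, h2=6; 7,2 taken => place at 8.
589 hashes to 6; slot 6 is free => place at 6.
24 hashes to 2, h2=5; 2,7 taken => place at 1.
Table: [_, 24, 942, 487, _, _, 589, 73, 865, 931, 172]
Lookup 931: h=7, h2=2, probe 7,9 → found at 9.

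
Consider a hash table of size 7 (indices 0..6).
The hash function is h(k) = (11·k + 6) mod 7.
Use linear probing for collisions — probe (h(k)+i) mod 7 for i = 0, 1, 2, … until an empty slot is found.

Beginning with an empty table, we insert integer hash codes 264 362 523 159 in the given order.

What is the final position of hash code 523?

0

264: h=5 -> slot 5
362: h=5, probe 5,6 -> slot 6
523: h=5, probe 5,6,0 -> slot 0
159: h=5, probe 5,6,0,1 -> slot 1
Table: [523, 159, —, —, —, 264, 362]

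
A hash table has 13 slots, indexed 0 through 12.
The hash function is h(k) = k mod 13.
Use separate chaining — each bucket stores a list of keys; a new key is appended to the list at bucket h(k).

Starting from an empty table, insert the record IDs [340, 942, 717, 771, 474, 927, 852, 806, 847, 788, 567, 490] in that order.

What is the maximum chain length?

340 → bucket 2
942 → bucket 6
717 → bucket 2 (collision)
771 → bucket 4
474 → bucket 6 (collision)
927 → bucket 4 (collision)
852 → bucket 7
806 → bucket 0
847 → bucket 2 (collision)
788 → bucket 8
567 → bucket 8 (collision)
490 → bucket 9
Final buckets:
0: 806
1: —
2: 340 -> 717 -> 847
3: —
4: 771 -> 927
5: —
6: 942 -> 474
7: 852
8: 788 -> 567
9: 490
10: —
11: —
12: —

3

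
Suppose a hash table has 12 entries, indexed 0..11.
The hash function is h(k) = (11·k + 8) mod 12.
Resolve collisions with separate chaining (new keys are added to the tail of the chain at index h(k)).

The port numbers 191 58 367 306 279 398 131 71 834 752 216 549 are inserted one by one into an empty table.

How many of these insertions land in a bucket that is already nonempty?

3

191 -> bucket 9
58 -> bucket 10
367 -> bucket 1
306 -> bucket 2
279 -> bucket 5
398 -> bucket 6
131 -> bucket 9 (collision)
71 -> bucket 9 (collision)
834 -> bucket 2 (collision)
752 -> bucket 0
216 -> bucket 8
549 -> bucket 11
Final buckets:
0: 752
1: 367
2: 306 -> 834
3: -
4: -
5: 279
6: 398
7: -
8: 216
9: 191 -> 131 -> 71
10: 58
11: 549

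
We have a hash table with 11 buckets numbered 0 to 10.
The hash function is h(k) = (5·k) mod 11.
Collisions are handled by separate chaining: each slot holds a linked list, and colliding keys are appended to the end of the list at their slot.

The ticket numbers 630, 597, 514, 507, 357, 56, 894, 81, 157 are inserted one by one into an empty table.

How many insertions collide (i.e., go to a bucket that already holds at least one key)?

4

630 → bucket 4
597 → bucket 4 (collision)
514 → bucket 7
507 → bucket 5
357 → bucket 3
56 → bucket 5 (collision)
894 → bucket 4 (collision)
81 → bucket 9
157 → bucket 4 (collision)
Final buckets:
0: —
1: —
2: —
3: 357
4: 630 -> 597 -> 894 -> 157
5: 507 -> 56
6: —
7: 514
8: —
9: 81
10: —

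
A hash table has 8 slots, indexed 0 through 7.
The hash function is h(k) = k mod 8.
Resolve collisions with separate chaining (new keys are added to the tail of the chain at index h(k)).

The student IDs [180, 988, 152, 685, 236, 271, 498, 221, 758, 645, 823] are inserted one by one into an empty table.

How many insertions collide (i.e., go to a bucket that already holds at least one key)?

5

180 -> bucket 4
988 -> bucket 4 (collision)
152 -> bucket 0
685 -> bucket 5
236 -> bucket 4 (collision)
271 -> bucket 7
498 -> bucket 2
221 -> bucket 5 (collision)
758 -> bucket 6
645 -> bucket 5 (collision)
823 -> bucket 7 (collision)
Final buckets:
0: 152
1: -
2: 498
3: -
4: 180 -> 988 -> 236
5: 685 -> 221 -> 645
6: 758
7: 271 -> 823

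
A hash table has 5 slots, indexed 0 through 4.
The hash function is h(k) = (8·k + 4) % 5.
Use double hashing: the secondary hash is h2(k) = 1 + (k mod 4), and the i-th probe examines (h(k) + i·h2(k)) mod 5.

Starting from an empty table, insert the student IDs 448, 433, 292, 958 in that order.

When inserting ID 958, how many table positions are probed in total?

3

448: h=3 -> slot 3
433: h=3, h2=2, probe 3,0 -> slot 0
292: h=0, h2=1, probe 0,1 -> slot 1
958: h=3, h2=3, probe 3,1,4 -> slot 4
Table: [433, 292, ., 448, 958]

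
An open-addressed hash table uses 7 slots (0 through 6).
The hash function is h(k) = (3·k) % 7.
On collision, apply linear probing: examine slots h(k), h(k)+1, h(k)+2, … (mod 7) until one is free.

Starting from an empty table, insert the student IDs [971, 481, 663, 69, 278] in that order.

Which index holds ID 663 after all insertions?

3

Insert 971: h=1, slot 1 empty -> index 1.
Insert 481: h=1, slot 1 occupied -> index 2.
Insert 663: h=1, slots 1,2 occupied -> index 3.
Insert 69: h=4, slot 4 empty -> index 4.
Insert 278: h=1, slots 1,2,3,4 occupied -> index 5.
Table: [—, 971, 481, 663, 69, 278, —]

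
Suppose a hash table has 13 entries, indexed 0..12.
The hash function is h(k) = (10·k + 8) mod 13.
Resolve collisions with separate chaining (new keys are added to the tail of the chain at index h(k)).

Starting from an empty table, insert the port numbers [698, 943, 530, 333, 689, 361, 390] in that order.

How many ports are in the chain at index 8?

698 → bucket 7
943 → bucket 0
530 → bucket 4
333 → bucket 10
689 → bucket 8
361 → bucket 4 (collision)
390 → bucket 8 (collision)
Final buckets:
0: 943
1: —
2: —
3: —
4: 530 -> 361
5: —
6: —
7: 698
8: 689 -> 390
9: —
10: 333
11: —
12: —

2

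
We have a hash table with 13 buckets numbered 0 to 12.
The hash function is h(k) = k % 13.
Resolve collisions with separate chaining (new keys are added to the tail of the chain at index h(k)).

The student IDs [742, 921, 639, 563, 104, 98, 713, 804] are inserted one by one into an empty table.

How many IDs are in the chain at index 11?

Insert 742: h=1, bucket 1 empty → new chain.
Insert 921: h=11, bucket 11 empty → new chain.
Insert 639: h=2, bucket 2 empty → new chain.
Insert 563: h=4, bucket 4 empty → new chain.
Insert 104: h=0, bucket 0 empty → new chain.
Insert 98: h=7, bucket 7 empty → new chain.
Insert 713: h=11, bucket 11 nonempty → append to chain.
Insert 804: h=11, bucket 11 nonempty → append to chain.
Final buckets:
0: 104
1: 742
2: 639
3: ∅
4: 563
5: ∅
6: ∅
7: 98
8: ∅
9: ∅
10: ∅
11: 921 -> 713 -> 804
12: ∅

3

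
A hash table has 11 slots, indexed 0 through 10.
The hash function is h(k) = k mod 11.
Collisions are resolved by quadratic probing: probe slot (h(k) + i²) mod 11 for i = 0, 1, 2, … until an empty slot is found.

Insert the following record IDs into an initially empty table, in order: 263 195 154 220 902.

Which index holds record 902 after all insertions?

4

263: h=10 → slot 10
195: h=8 → slot 8
154: h=0 → slot 0
220: h=0, probe 0,1 → slot 1
902: h=0, probe 0,1,4 → slot 4
Table: [154, 220, _, _, 902, _, _, _, 195, _, 263]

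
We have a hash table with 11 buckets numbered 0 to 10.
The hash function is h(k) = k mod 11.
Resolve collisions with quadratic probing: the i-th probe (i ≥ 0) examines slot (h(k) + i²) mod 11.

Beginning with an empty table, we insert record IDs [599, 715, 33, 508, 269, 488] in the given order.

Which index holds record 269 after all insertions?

6

599: h=5 -> slot 5
715: h=0 -> slot 0
33: h=0, probe 0,1 -> slot 1
508: h=2 -> slot 2
269: h=5, probe 5,6 -> slot 6
488: h=4 -> slot 4
Table: [715, 33, 508, ., 488, 599, 269, ., ., ., .]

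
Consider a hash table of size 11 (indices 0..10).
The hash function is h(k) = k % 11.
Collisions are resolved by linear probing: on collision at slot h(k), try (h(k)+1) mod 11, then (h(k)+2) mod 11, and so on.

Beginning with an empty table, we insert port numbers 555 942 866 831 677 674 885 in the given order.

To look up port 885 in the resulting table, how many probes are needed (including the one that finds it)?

Insert 555: h=5, slot 5 empty => index 5.
Insert 942: h=7, slot 7 empty => index 7.
Insert 866: h=8, slot 8 empty => index 8.
Insert 831: h=6, slot 6 empty => index 6.
Insert 677: h=6, slots 6,7,8 occupied => index 9.
Insert 674: h=3, slot 3 empty => index 3.
Insert 885: h=5, slots 5,6,7,8,9 occupied => index 10.
Table: [., ., ., 674, ., 555, 831, 942, 866, 677, 885]
Lookup 885: h=5, probe 5,6,7,8,9,10 → found at 10.

6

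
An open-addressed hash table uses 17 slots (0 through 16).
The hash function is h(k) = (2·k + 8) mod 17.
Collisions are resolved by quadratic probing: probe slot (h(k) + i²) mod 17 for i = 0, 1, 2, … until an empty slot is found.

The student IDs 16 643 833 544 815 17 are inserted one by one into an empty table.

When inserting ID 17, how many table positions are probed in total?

3

Insert 16: h=6, slot 6 empty → index 6.
Insert 643: h=2, slot 2 empty → index 2.
Insert 833: h=8, slot 8 empty → index 8.
Insert 544: h=8, slot 8 occupied → index 9.
Insert 815: h=6, slot 6 occupied → index 7.
Insert 17: h=8, slots 8,9 occupied → index 12.
Table: [-, -, 643, -, -, -, 16, 815, 833, 544, -, -, 17, -, -, -, -]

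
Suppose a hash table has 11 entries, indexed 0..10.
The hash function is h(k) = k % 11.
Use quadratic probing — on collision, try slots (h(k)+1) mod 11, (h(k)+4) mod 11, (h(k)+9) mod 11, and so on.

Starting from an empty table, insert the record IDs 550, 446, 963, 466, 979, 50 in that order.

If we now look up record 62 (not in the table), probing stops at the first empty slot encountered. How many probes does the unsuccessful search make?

2

550: h=0 → slot 0
446: h=6 → slot 6
963: h=6, probe 6,7 → slot 7
466: h=4 → slot 4
979: h=0, probe 0,1 → slot 1
50: h=6, probe 6,7,10 → slot 10
Table: [550, 979, ., ., 466, ., 446, 963, ., ., 50]
Lookup 62: h=7, probe 7,8 → slot 8 empty, not found.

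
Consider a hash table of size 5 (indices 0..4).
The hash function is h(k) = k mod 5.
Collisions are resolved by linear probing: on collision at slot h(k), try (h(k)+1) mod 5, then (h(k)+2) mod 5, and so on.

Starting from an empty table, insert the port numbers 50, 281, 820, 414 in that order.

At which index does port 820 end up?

50: h=0 -> slot 0
281: h=1 -> slot 1
820: h=0, probe 0,1,2 -> slot 2
414: h=4 -> slot 4
Table: [50, 281, 820, —, 414]

2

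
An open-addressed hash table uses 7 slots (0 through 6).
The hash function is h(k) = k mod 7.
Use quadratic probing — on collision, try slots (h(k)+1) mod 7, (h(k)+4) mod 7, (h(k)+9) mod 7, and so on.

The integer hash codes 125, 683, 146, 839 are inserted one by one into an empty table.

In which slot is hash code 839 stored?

3

125: h=6 => slot 6
683: h=4 => slot 4
146: h=6, probe 6,0 => slot 0
839: h=6, probe 6,0,3 => slot 3
Table: [146, _, _, 839, 683, _, 125]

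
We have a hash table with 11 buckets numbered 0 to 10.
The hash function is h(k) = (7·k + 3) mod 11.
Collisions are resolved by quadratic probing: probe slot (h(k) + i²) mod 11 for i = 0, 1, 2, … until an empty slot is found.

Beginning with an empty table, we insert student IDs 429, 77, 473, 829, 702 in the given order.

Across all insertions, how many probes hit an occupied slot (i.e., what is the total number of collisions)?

429 hashes to 3; slot 3 is free -> place at 3.
77 hashes to 3; 3 taken -> place at 4.
473 hashes to 3; 3,4 taken -> place at 7.
829 hashes to 9; slot 9 is free -> place at 9.
702 hashes to 0; slot 0 is free -> place at 0.
Table: [702, ∅, ∅, 429, 77, ∅, ∅, 473, ∅, 829, ∅]

3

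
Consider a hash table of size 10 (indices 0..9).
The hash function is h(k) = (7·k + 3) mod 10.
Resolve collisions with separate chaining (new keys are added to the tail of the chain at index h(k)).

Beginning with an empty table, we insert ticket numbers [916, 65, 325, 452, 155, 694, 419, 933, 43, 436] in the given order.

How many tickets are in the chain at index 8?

Insert 916: h=5, bucket 5 empty → new chain.
Insert 65: h=8, bucket 8 empty → new chain.
Insert 325: h=8, bucket 8 nonempty → append to chain.
Insert 452: h=7, bucket 7 empty → new chain.
Insert 155: h=8, bucket 8 nonempty → append to chain.
Insert 694: h=1, bucket 1 empty → new chain.
Insert 419: h=6, bucket 6 empty → new chain.
Insert 933: h=4, bucket 4 empty → new chain.
Insert 43: h=4, bucket 4 nonempty → append to chain.
Insert 436: h=5, bucket 5 nonempty → append to chain.
Final buckets:
0: —
1: 694
2: —
3: —
4: 933 -> 43
5: 916 -> 436
6: 419
7: 452
8: 65 -> 325 -> 155
9: —

3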